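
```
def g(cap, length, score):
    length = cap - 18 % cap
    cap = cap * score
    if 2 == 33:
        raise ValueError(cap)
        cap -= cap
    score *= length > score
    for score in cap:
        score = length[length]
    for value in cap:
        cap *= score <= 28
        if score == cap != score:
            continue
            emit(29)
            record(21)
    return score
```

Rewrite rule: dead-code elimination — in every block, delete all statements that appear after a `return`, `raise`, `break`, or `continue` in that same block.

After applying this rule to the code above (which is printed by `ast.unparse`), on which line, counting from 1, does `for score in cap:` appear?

Transformed code:
def g(cap, length, score):
    length = cap - 18 % cap
    cap = cap * score
    if 2 == 33:
        raise ValueError(cap)
    score *= length > score
    for score in cap:
        score = length[length]
    for value in cap:
        cap *= score <= 28
        if score == cap != score:
            continue
    return score

7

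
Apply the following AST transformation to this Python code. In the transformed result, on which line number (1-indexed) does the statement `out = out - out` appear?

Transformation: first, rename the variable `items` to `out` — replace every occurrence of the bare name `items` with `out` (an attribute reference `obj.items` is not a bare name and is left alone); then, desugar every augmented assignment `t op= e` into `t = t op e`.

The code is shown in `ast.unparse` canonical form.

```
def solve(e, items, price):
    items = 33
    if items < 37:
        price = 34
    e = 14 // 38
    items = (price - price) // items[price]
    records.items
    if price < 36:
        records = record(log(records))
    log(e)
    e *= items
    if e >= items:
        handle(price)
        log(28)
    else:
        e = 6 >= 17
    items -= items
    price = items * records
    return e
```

Transformed code:
def solve(e, out, price):
    out = 33
    if out < 37:
        price = 34
    e = 14 // 38
    out = (price - price) // out[price]
    records.items
    if price < 36:
        records = record(log(records))
    log(e)
    e = e * out
    if e >= out:
        handle(price)
        log(28)
    else:
        e = 6 >= 17
    out = out - out
    price = out * records
    return e

17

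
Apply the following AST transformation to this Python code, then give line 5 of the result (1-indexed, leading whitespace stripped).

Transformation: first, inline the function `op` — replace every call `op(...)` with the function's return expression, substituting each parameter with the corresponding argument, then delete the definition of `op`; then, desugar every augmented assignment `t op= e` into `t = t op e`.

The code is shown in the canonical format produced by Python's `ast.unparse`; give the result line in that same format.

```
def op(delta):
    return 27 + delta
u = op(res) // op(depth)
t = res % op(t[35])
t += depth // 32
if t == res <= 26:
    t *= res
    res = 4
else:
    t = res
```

Transformed code:
u = (27 + res) // (27 + depth)
t = res % (27 + t[35])
t = t + depth // 32
if t == res <= 26:
    t = t * res
    res = 4
else:
    t = res

t = t * res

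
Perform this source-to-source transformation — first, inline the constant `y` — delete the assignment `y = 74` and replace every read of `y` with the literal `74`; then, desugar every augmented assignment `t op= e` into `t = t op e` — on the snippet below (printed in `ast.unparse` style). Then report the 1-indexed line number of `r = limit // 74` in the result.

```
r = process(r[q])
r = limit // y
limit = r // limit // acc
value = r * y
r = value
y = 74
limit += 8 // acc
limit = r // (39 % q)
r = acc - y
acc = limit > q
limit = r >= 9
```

2

Transformed code:
r = process(r[q])
r = limit // 74
limit = r // limit // acc
value = r * 74
r = value
limit = limit + 8 // acc
limit = r // (39 % q)
r = acc - 74
acc = limit > q
limit = r >= 9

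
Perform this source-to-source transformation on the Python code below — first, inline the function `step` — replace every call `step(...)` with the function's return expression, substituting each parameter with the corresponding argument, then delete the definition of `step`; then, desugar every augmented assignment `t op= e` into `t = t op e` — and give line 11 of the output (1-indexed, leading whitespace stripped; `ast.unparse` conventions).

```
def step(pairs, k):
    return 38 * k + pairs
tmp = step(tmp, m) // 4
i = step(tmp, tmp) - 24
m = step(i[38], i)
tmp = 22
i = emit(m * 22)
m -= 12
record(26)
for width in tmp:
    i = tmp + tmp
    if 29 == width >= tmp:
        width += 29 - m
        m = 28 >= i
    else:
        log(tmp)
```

Transformed code:
tmp = (38 * m + tmp) // 4
i = 38 * tmp + tmp - 24
m = 38 * i + i[38]
tmp = 22
i = emit(m * 22)
m = m - 12
record(26)
for width in tmp:
    i = tmp + tmp
    if 29 == width >= tmp:
        width = width + (29 - m)
        m = 28 >= i
    else:
        log(tmp)

width = width + (29 - m)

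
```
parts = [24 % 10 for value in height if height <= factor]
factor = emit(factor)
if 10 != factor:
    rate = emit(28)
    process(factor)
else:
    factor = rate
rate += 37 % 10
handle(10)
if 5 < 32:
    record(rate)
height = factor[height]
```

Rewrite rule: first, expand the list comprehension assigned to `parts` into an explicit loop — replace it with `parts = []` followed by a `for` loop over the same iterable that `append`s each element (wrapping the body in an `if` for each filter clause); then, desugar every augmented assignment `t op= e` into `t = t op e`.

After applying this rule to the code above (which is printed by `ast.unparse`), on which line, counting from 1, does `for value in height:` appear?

Transformed code:
parts = []
for value in height:
    if height <= factor:
        parts.append(24 % 10)
factor = emit(factor)
if 10 != factor:
    rate = emit(28)
    process(factor)
else:
    factor = rate
rate = rate + 37 % 10
handle(10)
if 5 < 32:
    record(rate)
height = factor[height]

2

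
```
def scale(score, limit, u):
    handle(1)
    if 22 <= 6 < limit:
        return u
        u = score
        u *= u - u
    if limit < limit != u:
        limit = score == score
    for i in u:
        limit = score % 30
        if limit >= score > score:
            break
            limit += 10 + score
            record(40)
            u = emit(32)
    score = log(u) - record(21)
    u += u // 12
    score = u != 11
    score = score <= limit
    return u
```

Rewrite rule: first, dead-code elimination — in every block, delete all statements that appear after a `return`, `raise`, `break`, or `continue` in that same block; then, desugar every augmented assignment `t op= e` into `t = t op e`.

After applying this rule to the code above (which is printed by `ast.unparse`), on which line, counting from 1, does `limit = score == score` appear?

6

Transformed code:
def scale(score, limit, u):
    handle(1)
    if 22 <= 6 < limit:
        return u
    if limit < limit != u:
        limit = score == score
    for i in u:
        limit = score % 30
        if limit >= score > score:
            break
    score = log(u) - record(21)
    u = u + u // 12
    score = u != 11
    score = score <= limit
    return u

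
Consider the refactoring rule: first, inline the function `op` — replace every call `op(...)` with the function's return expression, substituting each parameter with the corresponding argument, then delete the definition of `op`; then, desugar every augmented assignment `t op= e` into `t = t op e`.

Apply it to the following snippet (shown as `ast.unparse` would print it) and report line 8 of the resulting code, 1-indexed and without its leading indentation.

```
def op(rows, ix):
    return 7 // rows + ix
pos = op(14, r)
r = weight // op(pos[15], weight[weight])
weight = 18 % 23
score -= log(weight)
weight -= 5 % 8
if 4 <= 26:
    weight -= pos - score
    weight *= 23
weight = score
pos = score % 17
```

weight = weight * 23

Transformed code:
pos = 7 // 14 + r
r = weight // (7 // pos[15] + weight[weight])
weight = 18 % 23
score = score - log(weight)
weight = weight - 5 % 8
if 4 <= 26:
    weight = weight - (pos - score)
    weight = weight * 23
weight = score
pos = score % 17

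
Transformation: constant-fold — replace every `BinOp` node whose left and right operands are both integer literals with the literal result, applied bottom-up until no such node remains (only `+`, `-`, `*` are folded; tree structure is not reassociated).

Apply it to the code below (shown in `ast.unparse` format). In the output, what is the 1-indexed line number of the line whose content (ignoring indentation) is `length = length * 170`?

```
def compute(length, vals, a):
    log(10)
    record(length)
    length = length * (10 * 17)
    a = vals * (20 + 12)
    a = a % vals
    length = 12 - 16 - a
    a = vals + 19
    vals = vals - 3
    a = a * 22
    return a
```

4

Transformed code:
def compute(length, vals, a):
    log(10)
    record(length)
    length = length * 170
    a = vals * 32
    a = a % vals
    length = -4 - a
    a = vals + 19
    vals = vals - 3
    a = a * 22
    return a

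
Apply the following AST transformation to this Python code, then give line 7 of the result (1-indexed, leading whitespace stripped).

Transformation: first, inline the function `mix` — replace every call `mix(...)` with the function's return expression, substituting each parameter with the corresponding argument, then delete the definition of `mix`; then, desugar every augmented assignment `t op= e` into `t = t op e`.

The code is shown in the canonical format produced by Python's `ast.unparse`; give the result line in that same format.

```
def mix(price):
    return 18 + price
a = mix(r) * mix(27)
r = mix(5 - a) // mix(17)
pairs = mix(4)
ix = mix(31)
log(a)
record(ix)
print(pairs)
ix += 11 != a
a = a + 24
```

print(pairs)

Transformed code:
a = (18 + r) * (18 + 27)
r = (18 + (5 - a)) // (18 + 17)
pairs = 18 + 4
ix = 18 + 31
log(a)
record(ix)
print(pairs)
ix = ix + (11 != a)
a = a + 24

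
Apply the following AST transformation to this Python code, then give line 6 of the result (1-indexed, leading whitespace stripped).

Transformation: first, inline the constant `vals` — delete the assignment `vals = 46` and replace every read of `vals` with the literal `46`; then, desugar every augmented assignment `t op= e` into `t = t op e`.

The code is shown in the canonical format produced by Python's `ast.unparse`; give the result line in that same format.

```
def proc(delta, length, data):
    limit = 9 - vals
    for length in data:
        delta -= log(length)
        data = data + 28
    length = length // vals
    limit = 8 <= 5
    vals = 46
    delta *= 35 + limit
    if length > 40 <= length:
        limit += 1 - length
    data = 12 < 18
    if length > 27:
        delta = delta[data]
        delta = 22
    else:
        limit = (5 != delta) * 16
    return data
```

Transformed code:
def proc(delta, length, data):
    limit = 9 - 46
    for length in data:
        delta = delta - log(length)
        data = data + 28
    length = length // 46
    limit = 8 <= 5
    delta = delta * (35 + limit)
    if length > 40 <= length:
        limit = limit + (1 - length)
    data = 12 < 18
    if length > 27:
        delta = delta[data]
        delta = 22
    else:
        limit = (5 != delta) * 16
    return data

length = length // 46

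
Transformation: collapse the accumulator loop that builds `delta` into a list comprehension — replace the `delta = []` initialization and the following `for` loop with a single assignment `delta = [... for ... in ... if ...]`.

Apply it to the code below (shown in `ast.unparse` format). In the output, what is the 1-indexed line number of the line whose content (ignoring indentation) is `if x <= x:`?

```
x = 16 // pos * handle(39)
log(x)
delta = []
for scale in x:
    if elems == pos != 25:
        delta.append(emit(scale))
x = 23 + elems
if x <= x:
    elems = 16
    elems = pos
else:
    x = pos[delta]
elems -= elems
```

5

Transformed code:
x = 16 // pos * handle(39)
log(x)
delta = [emit(scale) for scale in x if elems == pos != 25]
x = 23 + elems
if x <= x:
    elems = 16
    elems = pos
else:
    x = pos[delta]
elems -= elems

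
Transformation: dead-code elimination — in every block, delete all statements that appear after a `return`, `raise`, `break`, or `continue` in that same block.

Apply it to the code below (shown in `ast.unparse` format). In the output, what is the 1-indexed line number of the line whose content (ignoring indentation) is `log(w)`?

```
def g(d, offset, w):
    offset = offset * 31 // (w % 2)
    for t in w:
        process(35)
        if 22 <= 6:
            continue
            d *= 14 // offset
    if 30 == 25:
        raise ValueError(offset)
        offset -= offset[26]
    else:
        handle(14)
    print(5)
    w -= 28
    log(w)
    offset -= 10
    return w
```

Transformed code:
def g(d, offset, w):
    offset = offset * 31 // (w % 2)
    for t in w:
        process(35)
        if 22 <= 6:
            continue
    if 30 == 25:
        raise ValueError(offset)
    else:
        handle(14)
    print(5)
    w -= 28
    log(w)
    offset -= 10
    return w

13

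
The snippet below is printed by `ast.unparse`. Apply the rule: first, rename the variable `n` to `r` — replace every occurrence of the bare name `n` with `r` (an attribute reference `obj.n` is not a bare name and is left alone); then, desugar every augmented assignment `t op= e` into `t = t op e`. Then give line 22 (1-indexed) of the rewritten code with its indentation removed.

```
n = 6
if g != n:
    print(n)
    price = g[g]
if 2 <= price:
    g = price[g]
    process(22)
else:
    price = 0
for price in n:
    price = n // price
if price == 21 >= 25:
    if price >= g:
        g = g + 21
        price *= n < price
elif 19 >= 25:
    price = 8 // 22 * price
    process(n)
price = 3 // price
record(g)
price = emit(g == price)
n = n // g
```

r = r // g

Transformed code:
r = 6
if g != r:
    print(r)
    price = g[g]
if 2 <= price:
    g = price[g]
    process(22)
else:
    price = 0
for price in r:
    price = r // price
if price == 21 >= 25:
    if price >= g:
        g = g + 21
        price = price * (r < price)
elif 19 >= 25:
    price = 8 // 22 * price
    process(r)
price = 3 // price
record(g)
price = emit(g == price)
r = r // g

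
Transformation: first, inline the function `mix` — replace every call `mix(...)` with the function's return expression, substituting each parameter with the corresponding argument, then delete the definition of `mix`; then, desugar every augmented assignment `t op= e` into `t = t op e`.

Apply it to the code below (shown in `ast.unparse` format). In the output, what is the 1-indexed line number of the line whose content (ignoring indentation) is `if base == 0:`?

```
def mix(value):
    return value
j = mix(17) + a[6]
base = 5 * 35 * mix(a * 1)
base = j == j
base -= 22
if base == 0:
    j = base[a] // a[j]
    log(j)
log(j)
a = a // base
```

5

Transformed code:
j = 17 + a[6]
base = 5 * 35 * (a * 1)
base = j == j
base = base - 22
if base == 0:
    j = base[a] // a[j]
    log(j)
log(j)
a = a // base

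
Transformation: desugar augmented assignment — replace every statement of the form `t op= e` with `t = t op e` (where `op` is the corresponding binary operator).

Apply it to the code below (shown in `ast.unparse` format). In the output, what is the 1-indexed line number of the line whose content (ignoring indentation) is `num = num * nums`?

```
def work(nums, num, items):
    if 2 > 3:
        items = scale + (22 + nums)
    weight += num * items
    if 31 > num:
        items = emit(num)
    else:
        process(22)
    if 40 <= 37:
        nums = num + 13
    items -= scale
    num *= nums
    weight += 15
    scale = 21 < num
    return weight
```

Transformed code:
def work(nums, num, items):
    if 2 > 3:
        items = scale + (22 + nums)
    weight = weight + num * items
    if 31 > num:
        items = emit(num)
    else:
        process(22)
    if 40 <= 37:
        nums = num + 13
    items = items - scale
    num = num * nums
    weight = weight + 15
    scale = 21 < num
    return weight

12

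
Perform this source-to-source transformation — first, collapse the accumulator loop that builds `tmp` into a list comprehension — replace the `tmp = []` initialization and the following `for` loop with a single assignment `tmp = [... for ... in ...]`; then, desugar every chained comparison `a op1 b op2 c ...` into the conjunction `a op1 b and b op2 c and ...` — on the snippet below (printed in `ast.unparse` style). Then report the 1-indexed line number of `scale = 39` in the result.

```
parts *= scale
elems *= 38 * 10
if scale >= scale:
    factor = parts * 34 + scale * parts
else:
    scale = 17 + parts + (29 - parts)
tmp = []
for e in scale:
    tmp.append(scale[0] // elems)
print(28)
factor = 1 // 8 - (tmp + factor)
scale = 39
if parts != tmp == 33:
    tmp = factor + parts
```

10

Transformed code:
parts *= scale
elems *= 38 * 10
if scale >= scale:
    factor = parts * 34 + scale * parts
else:
    scale = 17 + parts + (29 - parts)
tmp = [scale[0] // elems for e in scale]
print(28)
factor = 1 // 8 - (tmp + factor)
scale = 39
if parts != tmp and tmp == 33:
    tmp = factor + parts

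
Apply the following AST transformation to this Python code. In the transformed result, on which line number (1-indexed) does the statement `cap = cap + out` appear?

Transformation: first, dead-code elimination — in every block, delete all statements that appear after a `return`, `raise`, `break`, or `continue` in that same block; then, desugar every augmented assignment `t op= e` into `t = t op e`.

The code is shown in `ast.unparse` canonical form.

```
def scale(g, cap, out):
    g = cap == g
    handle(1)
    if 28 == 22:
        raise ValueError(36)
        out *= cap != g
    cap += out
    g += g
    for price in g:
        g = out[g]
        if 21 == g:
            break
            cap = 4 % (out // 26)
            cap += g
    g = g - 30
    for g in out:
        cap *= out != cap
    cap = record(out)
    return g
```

Transformed code:
def scale(g, cap, out):
    g = cap == g
    handle(1)
    if 28 == 22:
        raise ValueError(36)
    cap = cap + out
    g = g + g
    for price in g:
        g = out[g]
        if 21 == g:
            break
    g = g - 30
    for g in out:
        cap = cap * (out != cap)
    cap = record(out)
    return g

6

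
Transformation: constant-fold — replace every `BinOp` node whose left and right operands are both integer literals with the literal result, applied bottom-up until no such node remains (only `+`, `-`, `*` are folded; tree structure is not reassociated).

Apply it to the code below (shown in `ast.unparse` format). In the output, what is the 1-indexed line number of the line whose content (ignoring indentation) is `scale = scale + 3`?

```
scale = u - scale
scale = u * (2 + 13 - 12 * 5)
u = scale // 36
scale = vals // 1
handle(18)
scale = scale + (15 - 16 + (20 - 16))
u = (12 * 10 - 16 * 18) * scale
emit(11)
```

Transformed code:
scale = u - scale
scale = u * -45
u = scale // 36
scale = vals // 1
handle(18)
scale = scale + 3
u = -168 * scale
emit(11)

6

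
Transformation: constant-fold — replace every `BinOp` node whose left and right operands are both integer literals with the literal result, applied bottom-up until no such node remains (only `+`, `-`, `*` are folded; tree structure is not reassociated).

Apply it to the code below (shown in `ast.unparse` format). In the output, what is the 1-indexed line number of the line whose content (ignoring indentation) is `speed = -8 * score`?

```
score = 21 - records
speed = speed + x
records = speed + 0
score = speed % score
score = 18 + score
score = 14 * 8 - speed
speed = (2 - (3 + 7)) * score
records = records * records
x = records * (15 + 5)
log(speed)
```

7

Transformed code:
score = 21 - records
speed = speed + x
records = speed + 0
score = speed % score
score = 18 + score
score = 112 - speed
speed = -8 * score
records = records * records
x = records * 20
log(speed)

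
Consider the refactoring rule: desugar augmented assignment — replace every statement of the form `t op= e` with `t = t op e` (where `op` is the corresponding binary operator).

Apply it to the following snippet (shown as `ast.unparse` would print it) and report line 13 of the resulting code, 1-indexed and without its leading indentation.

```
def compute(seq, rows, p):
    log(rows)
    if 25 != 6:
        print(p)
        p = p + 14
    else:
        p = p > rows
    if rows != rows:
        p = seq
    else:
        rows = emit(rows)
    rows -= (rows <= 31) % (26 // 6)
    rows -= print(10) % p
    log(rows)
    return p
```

Transformed code:
def compute(seq, rows, p):
    log(rows)
    if 25 != 6:
        print(p)
        p = p + 14
    else:
        p = p > rows
    if rows != rows:
        p = seq
    else:
        rows = emit(rows)
    rows = rows - (rows <= 31) % (26 // 6)
    rows = rows - print(10) % p
    log(rows)
    return p

rows = rows - print(10) % p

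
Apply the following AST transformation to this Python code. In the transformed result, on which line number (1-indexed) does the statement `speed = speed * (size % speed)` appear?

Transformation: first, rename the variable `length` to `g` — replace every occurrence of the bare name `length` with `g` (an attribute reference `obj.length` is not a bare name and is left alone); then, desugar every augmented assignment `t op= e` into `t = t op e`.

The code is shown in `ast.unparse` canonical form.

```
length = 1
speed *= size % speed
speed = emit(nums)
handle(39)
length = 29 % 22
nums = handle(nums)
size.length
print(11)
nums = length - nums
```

Transformed code:
g = 1
speed = speed * (size % speed)
speed = emit(nums)
handle(39)
g = 29 % 22
nums = handle(nums)
size.length
print(11)
nums = g - nums

2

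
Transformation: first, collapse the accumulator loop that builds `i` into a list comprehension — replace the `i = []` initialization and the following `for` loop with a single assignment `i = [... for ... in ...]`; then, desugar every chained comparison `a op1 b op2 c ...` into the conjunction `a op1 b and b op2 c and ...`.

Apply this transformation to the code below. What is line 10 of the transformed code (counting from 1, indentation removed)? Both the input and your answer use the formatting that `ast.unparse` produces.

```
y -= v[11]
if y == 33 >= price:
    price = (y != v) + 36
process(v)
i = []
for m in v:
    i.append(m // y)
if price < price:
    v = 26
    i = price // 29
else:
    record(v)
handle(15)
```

Transformed code:
y -= v[11]
if y == 33 and 33 >= price:
    price = (y != v) + 36
process(v)
i = [m // y for m in v]
if price < price:
    v = 26
    i = price // 29
else:
    record(v)
handle(15)

record(v)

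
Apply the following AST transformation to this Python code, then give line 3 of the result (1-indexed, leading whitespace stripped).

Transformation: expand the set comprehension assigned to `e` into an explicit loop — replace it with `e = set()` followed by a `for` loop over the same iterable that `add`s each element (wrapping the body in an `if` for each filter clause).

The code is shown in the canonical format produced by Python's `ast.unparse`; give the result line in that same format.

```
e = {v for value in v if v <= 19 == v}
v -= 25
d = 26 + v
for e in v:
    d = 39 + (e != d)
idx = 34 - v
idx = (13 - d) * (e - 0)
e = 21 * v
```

if v <= 19 == v:

Transformed code:
e = set()
for value in v:
    if v <= 19 == v:
        e.add(v)
v -= 25
d = 26 + v
for e in v:
    d = 39 + (e != d)
idx = 34 - v
idx = (13 - d) * (e - 0)
e = 21 * v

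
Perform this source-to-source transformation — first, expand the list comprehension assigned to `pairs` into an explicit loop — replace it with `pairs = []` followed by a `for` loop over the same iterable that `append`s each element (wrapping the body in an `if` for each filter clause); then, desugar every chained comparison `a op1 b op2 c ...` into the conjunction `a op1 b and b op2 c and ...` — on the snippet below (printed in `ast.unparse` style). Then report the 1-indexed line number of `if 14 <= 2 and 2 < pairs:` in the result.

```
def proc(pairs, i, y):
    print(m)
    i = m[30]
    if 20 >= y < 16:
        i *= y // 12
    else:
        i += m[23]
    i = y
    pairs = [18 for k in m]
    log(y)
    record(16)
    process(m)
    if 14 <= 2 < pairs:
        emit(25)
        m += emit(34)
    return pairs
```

15

Transformed code:
def proc(pairs, i, y):
    print(m)
    i = m[30]
    if 20 >= y and y < 16:
        i *= y // 12
    else:
        i += m[23]
    i = y
    pairs = []
    for k in m:
        pairs.append(18)
    log(y)
    record(16)
    process(m)
    if 14 <= 2 and 2 < pairs:
        emit(25)
        m += emit(34)
    return pairs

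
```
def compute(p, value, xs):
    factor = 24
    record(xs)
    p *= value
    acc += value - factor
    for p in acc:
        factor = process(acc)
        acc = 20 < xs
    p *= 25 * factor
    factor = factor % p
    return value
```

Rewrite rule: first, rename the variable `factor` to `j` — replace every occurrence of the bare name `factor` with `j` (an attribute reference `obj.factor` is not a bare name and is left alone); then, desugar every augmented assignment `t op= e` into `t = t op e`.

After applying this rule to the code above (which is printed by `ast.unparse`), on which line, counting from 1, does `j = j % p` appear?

10

Transformed code:
def compute(p, value, xs):
    j = 24
    record(xs)
    p = p * value
    acc = acc + (value - j)
    for p in acc:
        j = process(acc)
        acc = 20 < xs
    p = p * (25 * j)
    j = j % p
    return value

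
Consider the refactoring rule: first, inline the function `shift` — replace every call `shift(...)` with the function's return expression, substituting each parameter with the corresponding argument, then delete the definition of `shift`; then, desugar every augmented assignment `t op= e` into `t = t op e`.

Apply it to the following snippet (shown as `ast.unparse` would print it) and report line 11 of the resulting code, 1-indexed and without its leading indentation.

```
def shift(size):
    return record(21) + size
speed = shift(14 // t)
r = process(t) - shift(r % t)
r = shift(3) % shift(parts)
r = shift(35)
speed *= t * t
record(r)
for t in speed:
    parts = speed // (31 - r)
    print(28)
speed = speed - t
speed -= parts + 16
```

Transformed code:
speed = record(21) + 14 // t
r = process(t) - (record(21) + r % t)
r = (record(21) + 3) % (record(21) + parts)
r = record(21) + 35
speed = speed * (t * t)
record(r)
for t in speed:
    parts = speed // (31 - r)
    print(28)
speed = speed - t
speed = speed - (parts + 16)

speed = speed - (parts + 16)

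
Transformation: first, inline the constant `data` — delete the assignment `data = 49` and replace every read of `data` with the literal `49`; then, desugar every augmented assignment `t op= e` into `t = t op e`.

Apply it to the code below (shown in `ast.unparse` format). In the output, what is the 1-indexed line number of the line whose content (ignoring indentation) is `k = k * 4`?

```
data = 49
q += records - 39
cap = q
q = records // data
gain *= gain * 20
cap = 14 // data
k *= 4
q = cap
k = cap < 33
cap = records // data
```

Transformed code:
q = q + (records - 39)
cap = q
q = records // 49
gain = gain * (gain * 20)
cap = 14 // 49
k = k * 4
q = cap
k = cap < 33
cap = records // 49

6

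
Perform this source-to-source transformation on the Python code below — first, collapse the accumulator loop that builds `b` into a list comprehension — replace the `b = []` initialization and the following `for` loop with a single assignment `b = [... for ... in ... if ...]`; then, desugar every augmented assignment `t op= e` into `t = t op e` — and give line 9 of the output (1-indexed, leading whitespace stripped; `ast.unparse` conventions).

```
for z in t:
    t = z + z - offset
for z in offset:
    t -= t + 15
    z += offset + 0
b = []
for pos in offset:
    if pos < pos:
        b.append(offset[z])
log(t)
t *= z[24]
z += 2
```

z = z + 2

Transformed code:
for z in t:
    t = z + z - offset
for z in offset:
    t = t - (t + 15)
    z = z + (offset + 0)
b = [offset[z] for pos in offset if pos < pos]
log(t)
t = t * z[24]
z = z + 2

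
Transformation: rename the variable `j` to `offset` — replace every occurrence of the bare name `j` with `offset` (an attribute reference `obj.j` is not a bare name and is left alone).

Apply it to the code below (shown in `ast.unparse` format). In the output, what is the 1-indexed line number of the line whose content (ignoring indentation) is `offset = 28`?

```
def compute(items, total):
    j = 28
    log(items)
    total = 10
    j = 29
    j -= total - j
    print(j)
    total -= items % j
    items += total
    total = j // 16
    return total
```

Transformed code:
def compute(items, total):
    offset = 28
    log(items)
    total = 10
    offset = 29
    offset -= total - offset
    print(offset)
    total -= items % offset
    items += total
    total = offset // 16
    return total

2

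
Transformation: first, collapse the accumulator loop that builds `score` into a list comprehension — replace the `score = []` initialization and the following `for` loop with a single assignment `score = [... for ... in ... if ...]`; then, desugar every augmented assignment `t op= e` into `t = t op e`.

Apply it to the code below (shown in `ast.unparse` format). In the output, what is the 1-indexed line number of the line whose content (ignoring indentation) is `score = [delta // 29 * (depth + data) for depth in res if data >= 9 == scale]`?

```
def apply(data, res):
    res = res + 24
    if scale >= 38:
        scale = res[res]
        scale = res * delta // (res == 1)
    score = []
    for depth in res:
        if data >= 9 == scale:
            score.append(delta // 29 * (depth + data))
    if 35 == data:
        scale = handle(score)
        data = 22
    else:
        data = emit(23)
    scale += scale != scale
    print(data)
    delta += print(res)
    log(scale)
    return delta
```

Transformed code:
def apply(data, res):
    res = res + 24
    if scale >= 38:
        scale = res[res]
        scale = res * delta // (res == 1)
    score = [delta // 29 * (depth + data) for depth in res if data >= 9 == scale]
    if 35 == data:
        scale = handle(score)
        data = 22
    else:
        data = emit(23)
    scale = scale + (scale != scale)
    print(data)
    delta = delta + print(res)
    log(scale)
    return delta

6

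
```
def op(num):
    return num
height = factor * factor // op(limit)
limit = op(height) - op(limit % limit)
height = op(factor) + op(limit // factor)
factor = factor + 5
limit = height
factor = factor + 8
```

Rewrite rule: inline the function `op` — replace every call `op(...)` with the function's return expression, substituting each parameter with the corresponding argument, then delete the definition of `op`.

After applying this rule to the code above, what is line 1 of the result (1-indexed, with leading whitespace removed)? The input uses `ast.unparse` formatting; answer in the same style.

height = factor * factor // limit

Transformed code:
height = factor * factor // limit
limit = height - limit % limit
height = factor + limit // factor
factor = factor + 5
limit = height
factor = factor + 8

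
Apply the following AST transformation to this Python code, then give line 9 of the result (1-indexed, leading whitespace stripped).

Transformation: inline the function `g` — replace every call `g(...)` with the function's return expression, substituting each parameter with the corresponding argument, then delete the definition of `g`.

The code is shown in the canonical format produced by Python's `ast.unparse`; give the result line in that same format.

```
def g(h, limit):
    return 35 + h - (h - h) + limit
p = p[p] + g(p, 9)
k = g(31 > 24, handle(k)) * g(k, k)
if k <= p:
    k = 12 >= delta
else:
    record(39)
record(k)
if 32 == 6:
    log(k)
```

Transformed code:
p = p[p] + (35 + p - (p - p) + 9)
k = (35 + (31 > 24) - ((31 > 24) - (31 > 24)) + handle(k)) * (35 + k - (k - k) + k)
if k <= p:
    k = 12 >= delta
else:
    record(39)
record(k)
if 32 == 6:
    log(k)

log(k)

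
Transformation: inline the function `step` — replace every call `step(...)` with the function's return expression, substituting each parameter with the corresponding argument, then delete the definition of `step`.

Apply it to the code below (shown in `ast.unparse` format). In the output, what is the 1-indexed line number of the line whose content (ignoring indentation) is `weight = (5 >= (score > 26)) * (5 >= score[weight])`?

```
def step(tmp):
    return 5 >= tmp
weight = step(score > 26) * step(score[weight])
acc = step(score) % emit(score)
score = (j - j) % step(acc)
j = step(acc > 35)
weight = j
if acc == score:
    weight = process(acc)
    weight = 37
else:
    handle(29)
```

1

Transformed code:
weight = (5 >= (score > 26)) * (5 >= score[weight])
acc = (5 >= score) % emit(score)
score = (j - j) % (5 >= acc)
j = 5 >= (acc > 35)
weight = j
if acc == score:
    weight = process(acc)
    weight = 37
else:
    handle(29)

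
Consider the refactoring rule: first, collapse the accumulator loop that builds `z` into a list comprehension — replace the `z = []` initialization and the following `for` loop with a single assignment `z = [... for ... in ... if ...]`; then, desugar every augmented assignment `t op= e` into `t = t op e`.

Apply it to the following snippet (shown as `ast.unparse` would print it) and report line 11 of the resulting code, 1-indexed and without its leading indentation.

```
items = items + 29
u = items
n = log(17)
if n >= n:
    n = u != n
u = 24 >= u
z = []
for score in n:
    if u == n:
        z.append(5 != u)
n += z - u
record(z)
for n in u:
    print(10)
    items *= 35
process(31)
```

Transformed code:
items = items + 29
u = items
n = log(17)
if n >= n:
    n = u != n
u = 24 >= u
z = [5 != u for score in n if u == n]
n = n + (z - u)
record(z)
for n in u:
    print(10)
    items = items * 35
process(31)

print(10)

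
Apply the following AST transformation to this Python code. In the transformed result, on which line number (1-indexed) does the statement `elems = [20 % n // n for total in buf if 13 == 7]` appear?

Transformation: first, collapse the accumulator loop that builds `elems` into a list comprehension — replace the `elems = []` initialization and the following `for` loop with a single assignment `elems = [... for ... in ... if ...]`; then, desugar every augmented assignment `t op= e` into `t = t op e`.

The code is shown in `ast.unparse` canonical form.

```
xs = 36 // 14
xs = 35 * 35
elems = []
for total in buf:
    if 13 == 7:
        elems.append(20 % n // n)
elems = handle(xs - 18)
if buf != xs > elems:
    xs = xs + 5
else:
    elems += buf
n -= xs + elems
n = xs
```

Transformed code:
xs = 36 // 14
xs = 35 * 35
elems = [20 % n // n for total in buf if 13 == 7]
elems = handle(xs - 18)
if buf != xs > elems:
    xs = xs + 5
else:
    elems = elems + buf
n = n - (xs + elems)
n = xs

3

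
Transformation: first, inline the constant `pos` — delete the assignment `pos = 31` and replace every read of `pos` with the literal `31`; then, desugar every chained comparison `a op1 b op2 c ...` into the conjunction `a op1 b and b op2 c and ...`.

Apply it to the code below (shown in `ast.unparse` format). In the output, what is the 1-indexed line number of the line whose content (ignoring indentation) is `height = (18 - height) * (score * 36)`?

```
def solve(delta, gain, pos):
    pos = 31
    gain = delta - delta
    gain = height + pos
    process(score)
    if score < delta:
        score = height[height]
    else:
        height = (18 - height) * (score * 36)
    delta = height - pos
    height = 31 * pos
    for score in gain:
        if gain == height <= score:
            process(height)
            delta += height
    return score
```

8

Transformed code:
def solve(delta, gain, pos):
    gain = delta - delta
    gain = height + 31
    process(score)
    if score < delta:
        score = height[height]
    else:
        height = (18 - height) * (score * 36)
    delta = height - 31
    height = 31 * 31
    for score in gain:
        if gain == height and height <= score:
            process(height)
            delta += height
    return score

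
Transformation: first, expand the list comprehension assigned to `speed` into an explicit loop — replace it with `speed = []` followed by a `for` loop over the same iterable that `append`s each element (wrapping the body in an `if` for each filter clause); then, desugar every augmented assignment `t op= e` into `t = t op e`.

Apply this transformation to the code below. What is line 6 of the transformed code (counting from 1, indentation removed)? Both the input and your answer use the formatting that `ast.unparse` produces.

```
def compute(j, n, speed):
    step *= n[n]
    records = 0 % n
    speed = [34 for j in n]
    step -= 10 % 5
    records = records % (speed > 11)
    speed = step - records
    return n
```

Transformed code:
def compute(j, n, speed):
    step = step * n[n]
    records = 0 % n
    speed = []
    for j in n:
        speed.append(34)
    step = step - 10 % 5
    records = records % (speed > 11)
    speed = step - records
    return n

speed.append(34)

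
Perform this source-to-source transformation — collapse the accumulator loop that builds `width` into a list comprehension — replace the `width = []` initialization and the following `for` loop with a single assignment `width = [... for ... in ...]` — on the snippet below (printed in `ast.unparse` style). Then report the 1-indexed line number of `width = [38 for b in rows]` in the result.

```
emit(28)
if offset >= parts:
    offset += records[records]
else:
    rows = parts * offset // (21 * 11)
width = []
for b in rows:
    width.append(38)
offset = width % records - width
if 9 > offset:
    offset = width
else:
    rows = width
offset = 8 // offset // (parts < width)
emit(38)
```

6

Transformed code:
emit(28)
if offset >= parts:
    offset += records[records]
else:
    rows = parts * offset // (21 * 11)
width = [38 for b in rows]
offset = width % records - width
if 9 > offset:
    offset = width
else:
    rows = width
offset = 8 // offset // (parts < width)
emit(38)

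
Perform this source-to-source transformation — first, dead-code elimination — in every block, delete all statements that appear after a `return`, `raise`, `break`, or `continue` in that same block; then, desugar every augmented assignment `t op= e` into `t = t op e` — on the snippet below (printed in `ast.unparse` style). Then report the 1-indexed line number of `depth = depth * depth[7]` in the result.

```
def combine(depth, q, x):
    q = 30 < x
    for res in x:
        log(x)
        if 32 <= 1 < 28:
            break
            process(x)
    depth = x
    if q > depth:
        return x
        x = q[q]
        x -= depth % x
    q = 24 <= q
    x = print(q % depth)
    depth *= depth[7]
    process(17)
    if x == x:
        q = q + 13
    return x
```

12

Transformed code:
def combine(depth, q, x):
    q = 30 < x
    for res in x:
        log(x)
        if 32 <= 1 < 28:
            break
    depth = x
    if q > depth:
        return x
    q = 24 <= q
    x = print(q % depth)
    depth = depth * depth[7]
    process(17)
    if x == x:
        q = q + 13
    return x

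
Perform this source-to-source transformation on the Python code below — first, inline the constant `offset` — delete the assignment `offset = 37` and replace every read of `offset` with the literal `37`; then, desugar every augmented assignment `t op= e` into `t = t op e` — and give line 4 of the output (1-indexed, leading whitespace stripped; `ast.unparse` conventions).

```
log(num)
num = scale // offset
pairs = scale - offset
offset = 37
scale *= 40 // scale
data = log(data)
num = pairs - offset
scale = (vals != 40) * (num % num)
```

Transformed code:
log(num)
num = scale // 37
pairs = scale - 37
scale = scale * (40 // scale)
data = log(data)
num = pairs - 37
scale = (vals != 40) * (num % num)

scale = scale * (40 // scale)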